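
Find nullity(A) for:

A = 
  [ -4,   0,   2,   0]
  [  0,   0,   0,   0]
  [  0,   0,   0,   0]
nullity(A) = 3

Row reduce:
(no row operations needed)
REF = 
  [ -4,   0,   2,   0]
  [  0,   0,   0,   0]
  [  0,   0,   0,   0]
Pivot columns: 1 → 1 pivot.
rank(A) = 1, so nullity(A) = 4 - 1 = 3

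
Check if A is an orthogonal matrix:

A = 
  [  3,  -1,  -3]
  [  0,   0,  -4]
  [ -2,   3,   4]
No

AᵀA = 
  [ 13,  -9, -17]
  [ -9,  10,  15]
  [-17,  15,  41]
≠ I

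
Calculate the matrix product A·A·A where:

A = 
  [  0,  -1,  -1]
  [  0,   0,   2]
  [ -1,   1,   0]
A^3 = 
  [  2,  -3,  -3]
  [  0,   2,   6]
  [ -3,   3,   2]

A² = A·A:
A²[1,1] = (0)(0) + (-1)(0) + (-1)(-1) = 1
A²[1,2] = (0)(-1) + (-1)(0) + (-1)(1) = -1
A²[1,3] = (0)(-1) + (-1)(2) + (-1)(0) = -2
A²[2,1] = (0)(0) + (0)(0) + (2)(-1) = -2
A²[2,2] = (0)(-1) + (0)(0) + (2)(1) = 2
A²[2,3] = (0)(-1) + (0)(2) + (2)(0) = 0
A²[3,1] = (-1)(0) + (1)(0) + (0)(-1) = 0
A²[3,2] = (-1)(-1) + (1)(0) + (0)(1) = 1
A²[3,3] = (-1)(-1) + (1)(2) + (0)(0) = 3
A² = 
  [  1,  -1,  -2]
  [ -2,   2,   0]
  [  0,   1,   3]

A^3 = A^2·A:
A^3[1,1] = (1)(0) + (-1)(0) + (-2)(-1) = 2
A^3[1,2] = (1)(-1) + (-1)(0) + (-2)(1) = -3
A^3[1,3] = (1)(-1) + (-1)(2) + (-2)(0) = -3
A^3[2,1] = (-2)(0) + (2)(0) + (0)(-1) = 0
A^3[2,2] = (-2)(-1) + (2)(0) + (0)(1) = 2
A^3[2,3] = (-2)(-1) + (2)(2) + (0)(0) = 6
A^3[3,1] = (0)(0) + (1)(0) + (3)(-1) = -3
A^3[3,2] = (0)(-1) + (1)(0) + (3)(1) = 3
A^3[3,3] = (0)(-1) + (1)(2) + (3)(0) = 2
A^3 = 
  [  2,  -3,  -3]
  [  0,   2,   6]
  [ -3,   3,   2]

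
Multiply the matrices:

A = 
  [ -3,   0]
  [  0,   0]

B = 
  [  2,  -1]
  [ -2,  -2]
A is 2×2 and B is 2×2, so AB is 2×2. Each entry is (row of A)·(column of B):
AB[1,1] = (-3)(2) + (0)(-2) = -6
AB[1,2] = (-3)(-1) + (0)(-2) = 3
AB[2,1] = (0)(2) + (0)(-2) = 0
AB[2,2] = (0)(-1) + (0)(-2) = 0

AB = 
  [ -6,   3]
  [  0,   0]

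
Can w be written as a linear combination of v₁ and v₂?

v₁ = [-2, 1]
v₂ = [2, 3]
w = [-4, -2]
Yes

Form the augmented matrix and row-reduce:
[v₁|v₂|w] = 
  [ -2,   2,  -4]
  [  1,   3,  -2]
R2 → R2 + (1/2)·R1
REF = 
  [ -2,   2,  -4]
  [  0,   4,  -4]

No row of the form [0 0 | nonzero], so the system is consistent. Back-substitution gives c₁ = 1, c₂ = -1: w = (1)·v₁ + (-1)·v₂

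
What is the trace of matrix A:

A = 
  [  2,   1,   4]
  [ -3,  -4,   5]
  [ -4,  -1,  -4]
-6

tr(A) = 2 + -4 + -4 = -6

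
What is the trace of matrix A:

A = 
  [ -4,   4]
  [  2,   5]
1

tr(A) = -4 + 5 = 1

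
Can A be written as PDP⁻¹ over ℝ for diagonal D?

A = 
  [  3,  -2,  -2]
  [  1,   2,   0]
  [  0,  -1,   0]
No

Characteristic polynomial: det(λI - A) = λ³ - 5λ² + 8λ - 2
By the rational root theorem any rational root is an integer dividing 2; none of those is a root, so p(λ) has no rational roots and hence (being an irreducible cubic) no repeated roots.
Discriminant of the cubic: Δ = -116
Δ < 0 ⇒ one real eigenvalue and a complex-conjugate pair: λ ≈ 2.348 + 1.029i, 2.348 - 1.029i, 0.3044
Has complex eigenvalues (not diagonalizable over ℝ).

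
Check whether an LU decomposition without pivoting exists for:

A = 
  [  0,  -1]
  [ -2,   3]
No.
A[1,1] = 0 but A[2,1] = -2 ≠ 0. Any LU with L unit lower triangular has (LU)[1,1] = U[1,1] and (LU)[2,1] = L[2,1]·U[1,1]; matching A forces U[1,1] = 0, which then forces (LU)[2,1] = 0 ≠ -2. A row swap (pivoting) is required.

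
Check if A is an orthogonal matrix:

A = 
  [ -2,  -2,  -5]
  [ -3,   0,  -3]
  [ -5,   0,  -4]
No

AᵀA = 
  [ 38,   4,  39]
  [  4,   4,  10]
  [ 39,  10,  50]
≠ I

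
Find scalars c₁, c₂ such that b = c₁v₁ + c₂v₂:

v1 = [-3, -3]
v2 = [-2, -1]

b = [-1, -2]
c1 = 1, c2 = -1

b = 1·v1 + -1·v2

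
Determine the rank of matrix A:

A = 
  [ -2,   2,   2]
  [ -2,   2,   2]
Row reduce:
R2 → R2 - (1)·R1
REF = 
  [ -2,   2,   2]
  [  0,   0,   0]
Pivot columns: 1 → 1 pivot.

rank(A) = 1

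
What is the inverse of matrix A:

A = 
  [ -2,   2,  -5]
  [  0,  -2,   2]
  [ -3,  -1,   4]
det(A) = (-2)·((-2)(4) - (2)(-1)) - (2)·((0)(4) - (2)(-3)) + (-5)·((0)(-1) - (-2)(-3))
  = (-2)(-6) - (2)(6) + (-5)(-6)
  = 30
det(A) = 30 ≠ 0, so A is invertible.

Cofactors Cᵢⱼ = (-1)ⁱ⁺ʲ·Mᵢⱼ:
C = 
  [ -6,  -6,  -6]
  [ -3, -23,  -8]
  [ -6,   4,   4]

adj(A) = Cᵀ:
adj(A) = 
  [ -6,  -3,  -6]
  [ -6, -23,   4]
  [ -6,  -8,   4]

A⁻¹ = (1/30) · adj(A):
A⁻¹ = 
  [  -1/5,  -1/10,   -1/5]
  [  -1/5, -23/30,   2/15]
  [  -1/5,  -4/15,   2/15]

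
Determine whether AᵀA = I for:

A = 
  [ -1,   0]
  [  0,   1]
Yes

AᵀA = 
  [  1,   0]
  [  0,   1]
= I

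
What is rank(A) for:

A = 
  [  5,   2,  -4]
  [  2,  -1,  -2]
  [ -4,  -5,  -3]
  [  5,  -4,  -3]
Row reduce:
R2 → R2 - (2/5)·R1
R3 → R3 + (4/5)·R1
R4 → R4 - (1)·R1
R3 → R3 - (17/9)·R2
R4 → R4 - (10/3)·R2
R4 → R4 + (3/7)·R3
REF = 
  [    5,     2,    -4]
  [    0,  -9/5,  -2/5]
  [    0,     0, -49/9]
  [    0,     0,     0]
Pivot columns: 1, 2, 3 → 3 pivots.

rank(A) = 3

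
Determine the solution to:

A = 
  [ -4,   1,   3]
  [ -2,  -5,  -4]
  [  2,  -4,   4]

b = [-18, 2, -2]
Row reduce the augmented matrix [A|b]:
R2 → R2 - (1/2)·R1
R3 → R3 + (1/2)·R1
R3 → R3 - (7/11)·R2
REF = 
  [   -4,     1,     3,   -18]
  [    0, -11/2, -11/2,    11]
  [    0,     0,     9,   -18]

Back-substitution:
x₃ = (-18) / 9 = -2
x₂ = (11 - (-11/2)(-2)) / (-11/2) = 0
x₁ = (-18 - (1)(0) - (3)(-2)) / (-4) = 3

x = [3, 0, -2]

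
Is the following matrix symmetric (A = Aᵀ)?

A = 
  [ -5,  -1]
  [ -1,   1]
Yes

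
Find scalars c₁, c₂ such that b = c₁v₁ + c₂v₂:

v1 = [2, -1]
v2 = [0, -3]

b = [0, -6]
c1 = 0, c2 = 2

b = 0·v1 + 2·v2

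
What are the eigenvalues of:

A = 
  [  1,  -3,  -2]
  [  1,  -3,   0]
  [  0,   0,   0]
Characteristic polynomial: det(λI - A) = λ³ + 2λ²
The constant term is 0, so λ = 0 is a root: p(λ) = λ(λ² + 2λ)
λ² + 2λ = λ(λ + 2)

λ = 0, 0, -2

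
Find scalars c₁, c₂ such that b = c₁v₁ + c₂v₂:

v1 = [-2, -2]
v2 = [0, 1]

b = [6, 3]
c1 = -3, c2 = -3

b = -3·v1 + -3·v2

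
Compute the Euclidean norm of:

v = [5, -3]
5.831

||v||₂ = √((5)² + (-3)²) = √34 = 5.831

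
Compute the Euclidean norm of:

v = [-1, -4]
4.123

||v||₂ = √((-1)² + (-4)²) = √17 = 4.123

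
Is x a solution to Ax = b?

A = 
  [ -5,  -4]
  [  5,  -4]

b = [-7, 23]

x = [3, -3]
No

Ax = [-3, 27] ≠ b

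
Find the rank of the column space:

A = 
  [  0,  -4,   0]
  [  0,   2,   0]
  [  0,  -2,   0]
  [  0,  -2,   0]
dim(Col(A)) = 1

Row reduce:
R2 → R2 + (1/2)·R1
R3 → R3 - (1/2)·R1
R4 → R4 - (1/2)·R1
REF = 
  [  0,  -4,   0]
  [  0,   0,   0]
  [  0,   0,   0]
  [  0,   0,   0]
Pivot columns: 2 → 1 pivot.
dim(Col(A)) = number of pivot columns = 1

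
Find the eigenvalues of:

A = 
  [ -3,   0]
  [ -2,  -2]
λ = -2, -3

tr(A) = -5, det(A) = 6
Characteristic polynomial: λ² - tr(A)λ + det(A) = λ² + 5λ + 6
λ² + 5λ + 6 = (λ + 3)(λ + 2)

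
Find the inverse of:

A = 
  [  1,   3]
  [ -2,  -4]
det(A) = (1)(-4) - (3)(-2) = 2
For a 2×2 matrix, A⁻¹ = (1/det(A)) · [[d, -b], [-c, a]]
    = (1/2) · [[-4, -3], [2, 1]]

A⁻¹ = 
  [  -2, -3/2]
  [   1,  1/2]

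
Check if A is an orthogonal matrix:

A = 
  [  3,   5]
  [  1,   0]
No

AᵀA = 
  [ 10,  15]
  [ 15,  25]
≠ I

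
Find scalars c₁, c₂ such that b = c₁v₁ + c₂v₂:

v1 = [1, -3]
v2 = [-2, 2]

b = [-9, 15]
c1 = -3, c2 = 3

b = -3·v1 + 3·v2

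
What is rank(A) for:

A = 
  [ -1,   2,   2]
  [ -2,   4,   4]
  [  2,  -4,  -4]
Row reduce:
R2 → R2 - (2)·R1
R3 → R3 + (2)·R1
REF = 
  [ -1,   2,   2]
  [  0,   0,   0]
  [  0,   0,   0]
Pivot columns: 1 → 1 pivot.

rank(A) = 1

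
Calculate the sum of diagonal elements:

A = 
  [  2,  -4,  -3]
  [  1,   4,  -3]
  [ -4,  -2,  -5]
1

tr(A) = 2 + 4 + -5 = 1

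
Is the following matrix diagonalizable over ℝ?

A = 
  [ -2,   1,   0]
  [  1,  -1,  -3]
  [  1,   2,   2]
No

Characteristic polynomial: det(λI - A) = λ³ + λ² + λ + 13
By the rational root theorem any rational root is an integer dividing 13; none of those is a root, so p(λ) has no rational roots and hence (being an irreducible cubic) no repeated roots.
Discriminant of the cubic: Δ = -4384
Δ < 0 ⇒ one real eigenvalue and a complex-conjugate pair: λ ≈ -2.574, 0.7869 + 2.105i, 0.7869 - 2.105i
Has complex eigenvalues (not diagonalizable over ℝ).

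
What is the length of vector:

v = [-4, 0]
4

||v||₂ = √((-4)² + (0)²) = √16 = 4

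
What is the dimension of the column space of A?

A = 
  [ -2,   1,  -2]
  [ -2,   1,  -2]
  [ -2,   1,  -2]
Row reduce:
R2 → R2 - (1)·R1
R3 → R3 - (1)·R1
REF = 
  [ -2,   1,  -2]
  [  0,   0,   0]
  [  0,   0,   0]
Pivot columns: 1 → 1 pivot.
dim(Col(A)) = number of pivot columns = 1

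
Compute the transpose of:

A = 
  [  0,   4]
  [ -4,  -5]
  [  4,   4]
Aᵀ = 
  [  0,  -4,   4]
  [  4,  -5,   4]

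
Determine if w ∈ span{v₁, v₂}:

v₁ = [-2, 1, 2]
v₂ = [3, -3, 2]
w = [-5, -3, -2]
No

Form the augmented matrix and row-reduce:
[v₁|v₂|w] = 
  [ -2,   3,  -5]
  [  1,  -3,  -3]
  [  2,   2,  -2]
R2 → R2 + (1/2)·R1
R3 → R3 + (1)·R1
R3 → R3 + (10/3)·R2
REF = 
  [   -2,     3,    -5]
  [    0,  -3/2, -11/2]
  [    0,     0, -76/3]

Row 3 reads [0 0 | -76/3], i.e. 0 = -76/3, so the system is inconsistent and w ∉ span{v₁, v₂}.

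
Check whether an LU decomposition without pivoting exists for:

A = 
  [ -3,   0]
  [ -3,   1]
Yes.
A[1,1] = -3 ≠ 0, so Gaussian elimination proceeds without a row swap: multiplier ℓ₂₁ = (-3)/(-3) = 1, and U[2,2] = 1 - (1)(0) = 1.
L = 
  [  1,   0]
  [  1,   1]
U = 
  [ -3,   0]
  [  0,   1]
Check row 2 of LU: [(1)(-3), (1)(0) + 1] = [-3, 1] = row 2 of A ✓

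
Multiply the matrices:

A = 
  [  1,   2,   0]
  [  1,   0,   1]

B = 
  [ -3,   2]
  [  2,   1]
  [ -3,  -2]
A is 2×3 and B is 3×2, so AB is 2×2. Each entry is (row of A)·(column of B):
AB[1,1] = (1)(-3) + (2)(2) + (0)(-3) = 1
AB[1,2] = (1)(2) + (2)(1) + (0)(-2) = 4
AB[2,1] = (1)(-3) + (0)(2) + (1)(-3) = -6
AB[2,2] = (1)(2) + (0)(1) + (1)(-2) = 0

AB = 
  [  1,   4]
  [ -6,   0]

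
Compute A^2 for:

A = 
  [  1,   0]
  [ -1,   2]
A² = A·A:
A²[1,1] = (1)(1) + (0)(-1) = 1
A²[1,2] = (1)(0) + (0)(2) = 0
A²[2,1] = (-1)(1) + (2)(-1) = -3
A²[2,2] = (-1)(0) + (2)(2) = 4
A² = 
  [  1,   0]
  [ -3,   4]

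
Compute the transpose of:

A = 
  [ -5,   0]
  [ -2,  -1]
Aᵀ = 
  [ -5,  -2]
  [  0,  -1]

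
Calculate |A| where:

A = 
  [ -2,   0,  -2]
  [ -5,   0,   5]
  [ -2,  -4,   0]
-80

Cofactor expansion along row 1:
det(A) = (-2)·((0)(0) - (5)(-4)) - (0)·((-5)(0) - (5)(-2)) + (-2)·((-5)(-4) - (0)(-2))
  = (-2)(20) - (0)(10) + (-2)(20)
  = -80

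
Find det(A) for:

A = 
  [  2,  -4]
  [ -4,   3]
-10

For a 2×2 matrix, det = ad - bc = (2)(3) - (-4)(-4) = -10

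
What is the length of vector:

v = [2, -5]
5.385

||v||₂ = √((2)² + (-5)²) = √29 = 5.385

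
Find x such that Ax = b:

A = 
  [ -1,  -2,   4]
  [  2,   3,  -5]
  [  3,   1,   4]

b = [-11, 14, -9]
x = [-1, 2, -2]

Row reduce the augmented matrix [A|b]:
R2 → R2 + (2)·R1
R3 → R3 + (3)·R1
R3 → R3 - (5)·R2
REF = 
  [ -1,  -2,   4, -11]
  [  0,  -1,   3,  -8]
  [  0,   0,   1,  -2]

Back-substitution:
x₃ = (-2) / 1 = -2
x₂ = (-8 - (3)(-2)) / (-1) = 2
x₁ = (-11 - (-2)(2) - (4)(-2)) / (-1) = -1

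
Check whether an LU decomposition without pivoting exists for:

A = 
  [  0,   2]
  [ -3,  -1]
No.
A[1,1] = 0 but A[2,1] = -3 ≠ 0. Any LU with L unit lower triangular has (LU)[1,1] = U[1,1] and (LU)[2,1] = L[2,1]·U[1,1]; matching A forces U[1,1] = 0, which then forces (LU)[2,1] = 0 ≠ -3. A row swap (pivoting) is required.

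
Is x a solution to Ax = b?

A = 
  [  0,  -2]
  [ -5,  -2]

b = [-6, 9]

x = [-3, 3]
Yes

Ax = [-6, 9] = b ✓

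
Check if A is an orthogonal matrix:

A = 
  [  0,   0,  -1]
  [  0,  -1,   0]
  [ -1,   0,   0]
Yes

AᵀA = 
  [  1,   0,   0]
  [  0,   1,   0]
  [  0,   0,   1]
= I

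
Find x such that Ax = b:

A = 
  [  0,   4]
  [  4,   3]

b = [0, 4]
Row reduce the augmented matrix [A|b]:
Swap R1 ↔ R2
REF = 
  [  4,   3,   4]
  [  0,   4,   0]

Back-substitution:
x₂ = 0 / 4 = 0
x₁ = (4 - (3)(0)) / 4 = 1

x = [1, 0]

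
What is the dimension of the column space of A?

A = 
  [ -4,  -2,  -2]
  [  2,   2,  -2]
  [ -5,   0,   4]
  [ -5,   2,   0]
Row reduce:
R2 → R2 + (1/2)·R1
R3 → R3 - (5/4)·R1
R4 → R4 - (5/4)·R1
R3 → R3 - (5/2)·R2
R4 → R4 - (9/2)·R2
R4 → R4 - (8/7)·R3
REF = 
  [ -4,  -2,  -2]
  [  0,   1,  -3]
  [  0,   0,  14]
  [  0,   0,   0]
Pivot columns: 1, 2, 3 → 3 pivots.
dim(Col(A)) = number of pivot columns = 3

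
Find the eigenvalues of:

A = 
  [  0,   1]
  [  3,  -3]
λ = (-3 + √21)/2, (-3 - √21)/2  (≈ 0.7913, -3.791)

tr(A) = -3, det(A) = -3
Characteristic polynomial: λ² - tr(A)λ + det(A) = λ² + 3λ - 3
λ² + 3λ - 3 = 0  ⇒  λ = (-3 ± √((3)² - 4·(-3)))/2 = (-3 ± √(21))/2
  = (-3 + √21)/2,  (-3 - √21)/2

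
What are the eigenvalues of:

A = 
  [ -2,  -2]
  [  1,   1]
λ = 0, -1

tr(A) = -1, det(A) = 0
Characteristic polynomial: λ² - tr(A)λ + det(A) = λ² + λ
λ² + λ = λ(λ + 1)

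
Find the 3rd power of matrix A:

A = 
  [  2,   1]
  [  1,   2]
A^3 = 
  [ 14,  13]
  [ 13,  14]

A² = A·A:
A²[1,1] = (2)(2) + (1)(1) = 5
A²[1,2] = (2)(1) + (1)(2) = 4
A²[2,1] = (1)(2) + (2)(1) = 4
A²[2,2] = (1)(1) + (2)(2) = 5
A² = 
  [  5,   4]
  [  4,   5]

A^3 = A^2·A:
A^3[1,1] = (5)(2) + (4)(1) = 14
A^3[1,2] = (5)(1) + (4)(2) = 13
A^3[2,1] = (4)(2) + (5)(1) = 13
A^3[2,2] = (4)(1) + (5)(2) = 14
A^3 = 
  [ 14,  13]
  [ 13,  14]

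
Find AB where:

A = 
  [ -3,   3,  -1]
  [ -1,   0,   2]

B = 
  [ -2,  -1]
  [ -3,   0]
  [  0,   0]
AB = 
  [ -3,   3]
  [  2,   1]

A is 2×3 and B is 3×2, so AB is 2×2. Each entry is (row of A)·(column of B):
AB[1,1] = (-3)(-2) + (3)(-3) + (-1)(0) = -3
AB[1,2] = (-3)(-1) + (3)(0) + (-1)(0) = 3
AB[2,1] = (-1)(-2) + (0)(-3) + (2)(0) = 2
AB[2,2] = (-1)(-1) + (0)(0) + (2)(0) = 1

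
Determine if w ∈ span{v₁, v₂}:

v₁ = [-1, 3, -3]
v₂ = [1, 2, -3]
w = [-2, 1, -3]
No

Form the augmented matrix and row-reduce:
[v₁|v₂|w] = 
  [ -1,   1,  -2]
  [  3,   2,   1]
  [ -3,  -3,  -3]
R2 → R2 + (3)·R1
R3 → R3 - (3)·R1
R3 → R3 + (6/5)·R2
REF = 
  [ -1,   1,  -2]
  [  0,   5,  -5]
  [  0,   0,  -3]

Row 3 reads [0 0 | -3], i.e. 0 = -3, so the system is inconsistent and w ∉ span{v₁, v₂}.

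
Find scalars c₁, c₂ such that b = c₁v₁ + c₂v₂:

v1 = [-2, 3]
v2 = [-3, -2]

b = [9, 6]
c1 = 0, c2 = -3

b = 0·v1 + -3·v2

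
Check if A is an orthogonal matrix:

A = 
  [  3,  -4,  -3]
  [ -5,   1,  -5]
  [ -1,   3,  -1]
No

AᵀA = 
  [ 35, -20,  17]
  [-20,  26,   4]
  [ 17,   4,  35]
≠ I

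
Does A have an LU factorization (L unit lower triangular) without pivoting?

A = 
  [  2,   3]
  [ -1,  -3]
Yes.
A[1,1] = 2 ≠ 0, so Gaussian elimination proceeds without a row swap: multiplier ℓ₂₁ = (-1)/(2) = -1/2, and U[2,2] = -3 - (-1/2)(3) = -3/2.
L = 
  [   1,    0]
  [-1/2,    1]
U = 
  [   2,    3]
  [   0, -3/2]
Check row 2 of LU: [(-1/2)(2), (-1/2)(3) + (-3/2)] = [-1, -3] = row 2 of A ✓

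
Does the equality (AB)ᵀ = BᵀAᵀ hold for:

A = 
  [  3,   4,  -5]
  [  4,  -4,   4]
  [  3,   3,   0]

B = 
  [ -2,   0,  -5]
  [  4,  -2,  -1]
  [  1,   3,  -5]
Yes

(AB)ᵀ = 
  [  5, -20,   6]
  [-23,  20,  -6]
  [  6, -36, -18]

BᵀAᵀ = 
  [  5, -20,   6]
  [-23,  20,  -6]
  [  6, -36, -18]

Both sides are equal — this is the standard identity (AB)ᵀ = BᵀAᵀ, which holds for all A, B.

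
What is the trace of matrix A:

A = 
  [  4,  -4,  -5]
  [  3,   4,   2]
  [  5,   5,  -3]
5

tr(A) = 4 + 4 + -3 = 5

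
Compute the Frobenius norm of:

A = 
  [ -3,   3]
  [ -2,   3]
||A||_F = 5.568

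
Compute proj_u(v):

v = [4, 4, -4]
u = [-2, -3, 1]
proj_u(v) = [24/7, 36/7, -12/7]

v·u = (4)(-2) + (4)(-3) + (-4)(1) = -24
u·u = (-2)² + (-3)² + (1)² = 14
proj_u(v) = (v·u / u·u) × u = (-24/14) × u = (-12/7) × u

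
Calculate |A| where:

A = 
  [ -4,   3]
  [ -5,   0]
15

For a 2×2 matrix, det = ad - bc = (-4)(0) - (3)(-5) = 15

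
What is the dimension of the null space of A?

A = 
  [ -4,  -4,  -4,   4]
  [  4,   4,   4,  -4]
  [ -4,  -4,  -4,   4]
nullity(A) = 3

Row reduce:
R2 → R2 + (1)·R1
R3 → R3 - (1)·R1
REF = 
  [ -4,  -4,  -4,   4]
  [  0,   0,   0,   0]
  [  0,   0,   0,   0]
Pivot columns: 1 → 1 pivot.
rank(A) = 1, so nullity(A) = 4 - 1 = 3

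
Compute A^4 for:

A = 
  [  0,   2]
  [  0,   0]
A² = A·A:
A²[1,1] = (0)(0) + (2)(0) = 0
A²[1,2] = (0)(2) + (2)(0) = 0
A²[2,1] = (0)(0) + (0)(0) = 0
A²[2,2] = (0)(2) + (0)(0) = 0
A² = 
  [  0,   0]
  [  0,   0]

A^3 = A^2·A:
A^3[1,1] = (0)(0) + (0)(0) = 0
A^3[1,2] = (0)(2) + (0)(0) = 0
A^3[2,1] = (0)(0) + (0)(0) = 0
A^3[2,2] = (0)(2) + (0)(0) = 0
A^3 = 
  [  0,   0]
  [  0,   0]

A^4 = A^3·A:
A^4[1,1] = (0)(0) + (0)(0) = 0
A^4[1,2] = (0)(2) + (0)(0) = 0
A^4[2,1] = (0)(0) + (0)(0) = 0
A^4[2,2] = (0)(2) + (0)(0) = 0
A^4 = 
  [  0,   0]
  [  0,   0]

Therefore
A^4 = 
  [  0,   0]
  [  0,   0]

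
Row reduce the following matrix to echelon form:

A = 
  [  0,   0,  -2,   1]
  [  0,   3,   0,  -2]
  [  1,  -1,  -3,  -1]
Row operations:
Swap R1 ↔ R3

Resulting echelon form:
REF = 
  [  1,  -1,  -3,  -1]
  [  0,   3,   0,  -2]
  [  0,   0,  -2,   1]

Rank = 3 (number of non-zero pivot rows).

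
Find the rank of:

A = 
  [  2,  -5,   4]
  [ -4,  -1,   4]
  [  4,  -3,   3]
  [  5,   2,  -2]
rank(A) = 3

Row reduce:
R2 → R2 + (2)·R1
R3 → R3 - (2)·R1
R4 → R4 - (5/2)·R1
R3 → R3 + (7/11)·R2
R4 → R4 + (29/22)·R2
R4 → R4 - (42/29)·R3
REF = 
  [    2,    -5,     4]
  [    0,   -11,    12]
  [    0,     0, 29/11]
  [    0,     0,     0]
Pivot columns: 1, 2, 3 → 3 pivots.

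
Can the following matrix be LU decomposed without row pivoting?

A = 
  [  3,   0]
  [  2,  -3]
Yes.
A[1,1] = 3 ≠ 0, so Gaussian elimination proceeds without a row swap: multiplier ℓ₂₁ = (2)/(3) = 2/3, and U[2,2] = -3 - (2/3)(0) = -3.
L = 
  [  1,   0]
  [2/3,   1]
U = 
  [  3,   0]
  [  0,  -3]
Check row 2 of LU: [(2/3)(3), (2/3)(0) + (-3)] = [2, -3] = row 2 of A ✓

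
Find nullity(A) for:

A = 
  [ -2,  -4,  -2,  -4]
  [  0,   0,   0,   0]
nullity(A) = 3

Row reduce:
(no row operations needed)
REF = 
  [ -2,  -4,  -2,  -4]
  [  0,   0,   0,   0]
Pivot columns: 1 → 1 pivot.
rank(A) = 1, so nullity(A) = 4 - 1 = 3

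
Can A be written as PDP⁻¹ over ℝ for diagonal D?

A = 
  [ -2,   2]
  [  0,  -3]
Yes

tr(A) = -5, det(A) = 6
Characteristic polynomial: λ² - tr(A)λ + det(A) = λ² + 5λ + 6
λ² + 5λ + 6 = (λ + 3)(λ + 2)
Eigenvalues: -2, -3
λ=-3: alg. mult. = 1, geom. mult. = 2 - rank(A - (-3)I) = 2 - 1 = 1
λ=-2: alg. mult. = 1, geom. mult. = 2 - rank(A - (-2)I) = 2 - 1 = 1
Sum of geometric multiplicities equals n, so A has n independent eigenvectors.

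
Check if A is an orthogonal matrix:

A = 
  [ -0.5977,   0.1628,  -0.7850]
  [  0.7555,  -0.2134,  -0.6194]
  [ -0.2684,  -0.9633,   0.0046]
Yes

AᵀA = 
  [  1.0001,   0,   0]
  [  0,   1,   0]
  [  0,   0,   0.9999]
≈ I (equal to I up to the 4-dp rounding of the entries)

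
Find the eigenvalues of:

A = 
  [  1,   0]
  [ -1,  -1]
tr(A) = 0, det(A) = -1
Characteristic polynomial: λ² - tr(A)λ + det(A) = λ² - 1
λ² - 1 = (λ + 1)(λ - 1)

λ = 1, -1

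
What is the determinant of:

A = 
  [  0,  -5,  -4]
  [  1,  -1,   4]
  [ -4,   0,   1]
101

Cofactor expansion along row 1:
det(A) = (0)·((-1)(1) - (4)(0)) - (-5)·((1)(1) - (4)(-4)) + (-4)·((1)(0) - (-1)(-4))
  = (0)(-1) - (-5)(17) + (-4)(-4)
  = 101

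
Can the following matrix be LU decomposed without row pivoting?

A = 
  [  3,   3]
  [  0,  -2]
Yes.
A[1,1] = 3 ≠ 0, so Gaussian elimination proceeds without a row swap: multiplier ℓ₂₁ = (0)/(3) = 0, and U[2,2] = -2 - (0)(3) = -2.
L = 
  [  1,   0]
  [  0,   1]
U = 
  [  3,   3]
  [  0,  -2]
Check row 2 of LU: [(0)(3), (0)(3) + (-2)] = [0, -2] = row 2 of A ✓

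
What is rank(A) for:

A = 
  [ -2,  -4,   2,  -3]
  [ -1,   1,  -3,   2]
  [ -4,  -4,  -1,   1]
rank(A) = 3

Row reduce:
R2 → R2 - (1/2)·R1
R3 → R3 - (2)·R1
R3 → R3 - (4/3)·R2
REF = 
  [ -2,  -4,   2,  -3]
  [  0,   3,  -4, 7/2]
  [  0,   0, 1/3, 7/3]
Pivot columns: 1, 2, 3 → 3 pivots.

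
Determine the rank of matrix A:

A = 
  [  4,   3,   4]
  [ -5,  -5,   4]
rank(A) = 2

Row reduce:
R2 → R2 + (5/4)·R1
REF = 
  [   4,    3,    4]
  [   0, -5/4,    9]
Pivot columns: 1, 2 → 2 pivots.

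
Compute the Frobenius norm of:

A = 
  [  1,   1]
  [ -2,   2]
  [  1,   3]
||A||_F = 4.472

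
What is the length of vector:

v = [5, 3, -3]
6.557

||v||₂ = √((5)² + (3)² + (-3)²) = √43 = 6.557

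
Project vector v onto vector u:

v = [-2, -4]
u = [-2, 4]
v·u = (-2)(-2) + (-4)(4) = -12
u·u = (-2)² + (4)² = 20
proj_u(v) = (v·u / u·u) × u = (-12/20) × u = (-3/5) × u

proj_u(v) = [6/5, -12/5]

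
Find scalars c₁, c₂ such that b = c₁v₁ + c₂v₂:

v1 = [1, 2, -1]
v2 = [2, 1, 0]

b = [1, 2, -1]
c1 = 1, c2 = 0

b = 1·v1 + 0·v2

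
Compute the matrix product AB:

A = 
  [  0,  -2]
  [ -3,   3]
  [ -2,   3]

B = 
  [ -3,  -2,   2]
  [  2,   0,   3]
A is 3×2 and B is 2×3, so AB is 3×3. Each entry is (row of A)·(column of B):
AB[1,1] = (0)(-3) + (-2)(2) = -4
AB[1,2] = (0)(-2) + (-2)(0) = 0
AB[1,3] = (0)(2) + (-2)(3) = -6
AB[2,1] = (-3)(-3) + (3)(2) = 15
AB[2,2] = (-3)(-2) + (3)(0) = 6
AB[2,3] = (-3)(2) + (3)(3) = 3
AB[3,1] = (-2)(-3) + (3)(2) = 12
AB[3,2] = (-2)(-2) + (3)(0) = 4
AB[3,3] = (-2)(2) + (3)(3) = 5

AB = 
  [ -4,   0,  -6]
  [ 15,   6,   3]
  [ 12,   4,   5]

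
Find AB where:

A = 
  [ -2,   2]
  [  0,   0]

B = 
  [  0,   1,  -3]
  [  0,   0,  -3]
A is 2×2 and B is 2×3, so AB is 2×3. Each entry is (row of A)·(column of B):
AB[1,1] = (-2)(0) + (2)(0) = 0
AB[1,2] = (-2)(1) + (2)(0) = -2
AB[1,3] = (-2)(-3) + (2)(-3) = 0
AB[2,1] = (0)(0) + (0)(0) = 0
AB[2,2] = (0)(1) + (0)(0) = 0
AB[2,3] = (0)(-3) + (0)(-3) = 0

AB = 
  [  0,  -2,   0]
  [  0,   0,   0]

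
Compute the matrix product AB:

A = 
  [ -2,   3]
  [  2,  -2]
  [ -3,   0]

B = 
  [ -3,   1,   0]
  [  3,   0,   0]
AB = 
  [ 15,  -2,   0]
  [-12,   2,   0]
  [  9,  -3,   0]

A is 3×2 and B is 2×3, so AB is 3×3. Each entry is (row of A)·(column of B):
AB[1,1] = (-2)(-3) + (3)(3) = 15
AB[1,2] = (-2)(1) + (3)(0) = -2
AB[1,3] = (-2)(0) + (3)(0) = 0
AB[2,1] = (2)(-3) + (-2)(3) = -12
AB[2,2] = (2)(1) + (-2)(0) = 2
AB[2,3] = (2)(0) + (-2)(0) = 0
AB[3,1] = (-3)(-3) + (0)(3) = 9
AB[3,2] = (-3)(1) + (0)(0) = -3
AB[3,3] = (-3)(0) + (0)(0) = 0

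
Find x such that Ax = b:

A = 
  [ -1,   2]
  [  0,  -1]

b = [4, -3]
x = [2, 3]

Row reduce the augmented matrix [A|b]:
(already in echelon form)
REF = 
  [ -1,   2,   4]
  [  0,  -1,  -3]

Back-substitution:
x₂ = (-3) / (-1) = 3
x₁ = (4 - (2)(3)) / (-1) = 2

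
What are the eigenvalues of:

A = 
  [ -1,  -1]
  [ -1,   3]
λ = 1 + √5, 1 - √5  (≈ 3.236, -1.236)

tr(A) = 2, det(A) = -4
Characteristic polynomial: λ² - tr(A)λ + det(A) = λ² - 2λ - 4
λ² - 2λ - 4 = 0  ⇒  λ = (2 ± √((-2)² - 4·(-4)))/2 = (2 ± √(20))/2
  = 1 + √5,  1 - √5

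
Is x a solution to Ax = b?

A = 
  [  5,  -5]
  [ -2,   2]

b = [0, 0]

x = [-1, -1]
Yes

Ax = [0, 0] = b ✓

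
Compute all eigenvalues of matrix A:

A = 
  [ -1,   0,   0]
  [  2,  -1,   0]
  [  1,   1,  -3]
Characteristic polynomial: det(λI - A) = λ³ + 5λ² + 7λ + 3
Testing integer divisors of the constant term: p(-1) = 0, so (λ + 1) is a factor:
p(λ) = (λ + 1)(λ² + 4λ + 3)
λ² + 4λ + 3 = (λ + 3)(λ + 1)

λ = -1, -1, -3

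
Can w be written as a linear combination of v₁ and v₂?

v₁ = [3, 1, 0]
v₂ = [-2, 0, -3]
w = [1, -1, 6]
Yes

Form the augmented matrix and row-reduce:
[v₁|v₂|w] = 
  [  3,  -2,   1]
  [  1,   0,  -1]
  [  0,  -3,   6]
R2 → R2 - (1/3)·R1
R3 → R3 + (9/2)·R2
REF = 
  [   3,   -2,    1]
  [   0,  2/3, -4/3]
  [   0,    0,    0]

No row of the form [0 0 | nonzero], so the system is consistent. Back-substitution gives c₁ = -1, c₂ = -2: w = (-1)·v₁ + (-2)·v₂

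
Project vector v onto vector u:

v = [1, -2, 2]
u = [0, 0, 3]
proj_u(v) = [0, 0, 2]

v·u = (1)(0) + (-2)(0) + (2)(3) = 6
u·u = (0)² + (0)² + (3)² = 9
proj_u(v) = (v·u / u·u) × u = (6/9) × u = (2/3) × u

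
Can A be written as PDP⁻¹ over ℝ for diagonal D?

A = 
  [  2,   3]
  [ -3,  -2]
No

tr(A) = 0, det(A) = 5
Characteristic polynomial: λ² - tr(A)λ + det(A) = λ² + 5
λ² + 5 = 0  ⇒  λ = (0 ± √((0)² - 4·(5)))/2 = (0 ± √(-20))/2
  = i√5,  -i√5
Eigenvalues: i√5, -i√5  (≈ 0 + 2.236i, 0 - 2.236i)
Has complex eigenvalues (not diagonalizable over ℝ).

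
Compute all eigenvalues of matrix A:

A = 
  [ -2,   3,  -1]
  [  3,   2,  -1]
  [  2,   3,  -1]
Characteristic polynomial: det(λI - A) = λ³ + λ² - 8λ + 4
Testing integer divisors of the constant term: p(2) = 0, so (λ - 2) is a factor:
p(λ) = (λ - 2)(λ² + 3λ - 2)
λ² + 3λ - 2 = 0  ⇒  λ = (-3 ± √((3)² - 4·(-2)))/2 = (-3 ± √(17))/2
  = (-3 + √17)/2,  (-3 - √17)/2

λ = 2, (-3 + √17)/2, (-3 - √17)/2  (≈ 2, 0.5616, -3.562)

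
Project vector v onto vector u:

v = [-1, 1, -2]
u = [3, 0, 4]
proj_u(v) = [-33/25, 0, -44/25]

v·u = (-1)(3) + (1)(0) + (-2)(4) = -11
u·u = (3)² + (0)² + (4)² = 25
proj_u(v) = (v·u / u·u) × u = (-11/25) × u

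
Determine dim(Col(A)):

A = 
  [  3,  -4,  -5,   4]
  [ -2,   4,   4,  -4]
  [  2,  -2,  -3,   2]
dim(Col(A)) = 2

Row reduce:
R2 → R2 + (2/3)·R1
R3 → R3 - (2/3)·R1
R3 → R3 - (1/2)·R2
REF = 
  [   3,   -4,   -5,    4]
  [   0,  4/3,  2/3, -4/3]
  [   0,    0,    0,    0]
Pivot columns: 1, 2 → 2 pivots.
dim(Col(A)) = number of pivot columns = 2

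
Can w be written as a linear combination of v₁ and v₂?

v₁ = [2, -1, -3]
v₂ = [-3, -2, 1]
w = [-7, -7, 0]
Yes

Form the augmented matrix and row-reduce:
[v₁|v₂|w] = 
  [  2,  -3,  -7]
  [ -1,  -2,  -7]
  [ -3,   1,   0]
R2 → R2 + (1/2)·R1
R3 → R3 + (3/2)·R1
R3 → R3 - (1)·R2
REF = 
  [    2,    -3,    -7]
  [    0,  -7/2, -21/2]
  [    0,     0,     0]

No row of the form [0 0 | nonzero], so the system is consistent. Back-substitution gives c₁ = 1, c₂ = 3: w = (1)·v₁ + (3)·v₂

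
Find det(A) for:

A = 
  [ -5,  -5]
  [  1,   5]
For a 2×2 matrix, det = ad - bc = (-5)(5) - (-5)(1) = -20

det(A) = -20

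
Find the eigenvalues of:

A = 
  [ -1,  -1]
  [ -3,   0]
λ = (-1 + √13)/2, (-1 - √13)/2  (≈ 1.303, -2.303)

tr(A) = -1, det(A) = -3
Characteristic polynomial: λ² - tr(A)λ + det(A) = λ² + λ - 3
λ² + λ - 3 = 0  ⇒  λ = (-1 ± √((1)² - 4·(-3)))/2 = (-1 ± √(13))/2
  = (-1 + √13)/2,  (-1 - √13)/2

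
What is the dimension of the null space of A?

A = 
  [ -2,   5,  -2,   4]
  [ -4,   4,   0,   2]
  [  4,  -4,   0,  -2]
nullity(A) = 2

Row reduce:
R2 → R2 - (2)·R1
R3 → R3 + (2)·R1
R3 → R3 + (1)·R2
REF = 
  [ -2,   5,  -2,   4]
  [  0,  -6,   4,  -6]
  [  0,   0,   0,   0]
Pivot columns: 1, 2 → 2 pivots.
rank(A) = 2, so nullity(A) = 4 - 2 = 2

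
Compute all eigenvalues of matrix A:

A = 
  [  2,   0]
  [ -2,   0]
tr(A) = 2, det(A) = 0
Characteristic polynomial: λ² - tr(A)λ + det(A) = λ² - 2λ
λ² - 2λ = λ(λ - 2)

λ = 2, 0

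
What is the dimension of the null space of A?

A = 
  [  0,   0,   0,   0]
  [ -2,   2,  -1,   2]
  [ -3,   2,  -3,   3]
nullity(A) = 2

Row reduce:
Swap R1 ↔ R2
R3 → R3 - (3/2)·R1
Swap R2 ↔ R3
REF = 
  [  -2,    2,   -1,    2]
  [   0,   -1, -3/2,    0]
  [   0,    0,    0,    0]
Pivot columns: 1, 2 → 2 pivots.
rank(A) = 2, so nullity(A) = 4 - 2 = 2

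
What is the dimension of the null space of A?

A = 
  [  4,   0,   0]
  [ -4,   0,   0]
nullity(A) = 2

Row reduce:
R2 → R2 + (1)·R1
REF = 
  [  4,   0,   0]
  [  0,   0,   0]
Pivot columns: 1 → 1 pivot.
rank(A) = 1, so nullity(A) = 3 - 1 = 2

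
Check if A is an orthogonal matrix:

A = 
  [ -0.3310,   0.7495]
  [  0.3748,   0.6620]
No

AᵀA = 
  [  0.2500,   0]
  [  0,   1]
≠ I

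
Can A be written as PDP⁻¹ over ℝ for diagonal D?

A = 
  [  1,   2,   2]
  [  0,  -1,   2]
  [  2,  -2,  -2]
No

Characteristic polynomial: det(λI - A) = λ³ + 2λ² - λ - 18
By the rational root theorem any rational root is an integer dividing 18; none of those is a root, so p(λ) has no rational roots and hence (being an irreducible cubic) no repeated roots.
Discriminant of the cubic: Δ = -7516
Δ < 0 ⇒ one real eigenvalue and a complex-conjugate pair: λ ≈ -2.097 + 1.951i, -2.097 - 1.951i, 2.194
Has complex eigenvalues (not diagonalizable over ℝ).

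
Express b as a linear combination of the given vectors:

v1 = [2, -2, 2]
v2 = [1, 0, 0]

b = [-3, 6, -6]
c1 = -3, c2 = 3

b = -3·v1 + 3·v2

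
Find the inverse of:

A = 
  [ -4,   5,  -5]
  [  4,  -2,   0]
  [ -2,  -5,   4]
det(A) = (-4)·((-2)(4) - (0)(-5)) - (5)·((4)(4) - (0)(-2)) + (-5)·((4)(-5) - (-2)(-2))
  = (-4)(-8) - (5)(16) + (-5)(-24)
  = 72
det(A) = 72 ≠ 0, so A is invertible.

Cofactors Cᵢⱼ = (-1)ⁱ⁺ʲ·Mᵢⱼ:
C = 
  [ -8, -16, -24]
  [  5, -26, -30]
  [-10, -20, -12]

adj(A) = Cᵀ:
adj(A) = 
  [ -8,   5, -10]
  [-16, -26, -20]
  [-24, -30, -12]

A⁻¹ = (1/72) · adj(A):
A⁻¹ = 
  [  -1/9,   5/72,  -5/36]
  [  -2/9, -13/36,  -5/18]
  [  -1/3,  -5/12,   -1/6]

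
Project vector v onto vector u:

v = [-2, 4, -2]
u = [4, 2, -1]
v·u = (-2)(4) + (4)(2) + (-2)(-1) = 2
u·u = (4)² + (2)² + (-1)² = 21
proj_u(v) = (v·u / u·u) × u = (2/21) × u

proj_u(v) = [8/21, 4/21, -2/21]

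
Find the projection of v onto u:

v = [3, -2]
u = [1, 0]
proj_u(v) = [3, 0]

v·u = (3)(1) + (-2)(0) = 3
u·u = (1)² + (0)² = 1
proj_u(v) = (v·u / u·u) × u = (3/1) × u = (3) × u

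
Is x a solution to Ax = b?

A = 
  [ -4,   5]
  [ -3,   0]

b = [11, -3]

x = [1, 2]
No

Ax = [6, -3] ≠ b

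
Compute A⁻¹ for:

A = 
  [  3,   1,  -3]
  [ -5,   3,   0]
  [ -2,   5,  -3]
det(A) = (3)·((3)(-3) - (0)(5)) - (1)·((-5)(-3) - (0)(-2)) + (-3)·((-5)(5) - (3)(-2))
  = (3)(-9) - (1)(15) + (-3)(-19)
  = 15
det(A) = 15 ≠ 0, so A is invertible.

Cofactors Cᵢⱼ = (-1)ⁱ⁺ʲ·Mᵢⱼ:
C = 
  [ -9, -15, -19]
  [-12, -15, -17]
  [  9,  15,  14]

adj(A) = Cᵀ:
adj(A) = 
  [ -9, -12,   9]
  [-15, -15,  15]
  [-19, -17,  14]

A⁻¹ = (1/15) · adj(A):
A⁻¹ = 
  [  -3/5,   -4/5,    3/5]
  [    -1,     -1,      1]
  [-19/15, -17/15,  14/15]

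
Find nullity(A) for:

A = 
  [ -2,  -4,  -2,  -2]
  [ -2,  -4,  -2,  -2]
nullity(A) = 3

Row reduce:
R2 → R2 - (1)·R1
REF = 
  [ -2,  -4,  -2,  -2]
  [  0,   0,   0,   0]
Pivot columns: 1 → 1 pivot.
rank(A) = 1, so nullity(A) = 4 - 1 = 3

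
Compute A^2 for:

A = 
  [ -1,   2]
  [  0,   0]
A² = A·A:
A²[1,1] = (-1)(-1) + (2)(0) = 1
A²[1,2] = (-1)(2) + (2)(0) = -2
A²[2,1] = (0)(-1) + (0)(0) = 0
A²[2,2] = (0)(2) + (0)(0) = 0
A² = 
  [  1,  -2]
  [  0,   0]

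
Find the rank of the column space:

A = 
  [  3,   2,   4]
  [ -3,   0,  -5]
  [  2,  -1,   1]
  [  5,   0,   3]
Row reduce:
R2 → R2 + (1)·R1
R3 → R3 - (2/3)·R1
R4 → R4 - (5/3)·R1
R3 → R3 + (7/6)·R2
R4 → R4 + (5/3)·R2
R4 → R4 - (32/17)·R3
REF = 
  [    3,     2,     4]
  [    0,     2,    -1]
  [    0,     0, -17/6]
  [    0,     0,     0]
Pivot columns: 1, 2, 3 → 3 pivots.
dim(Col(A)) = number of pivot columns = 3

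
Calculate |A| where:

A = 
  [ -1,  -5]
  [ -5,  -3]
-22

For a 2×2 matrix, det = ad - bc = (-1)(-3) - (-5)(-5) = -22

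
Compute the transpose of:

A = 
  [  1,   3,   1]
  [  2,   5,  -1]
Aᵀ = 
  [  1,   2]
  [  3,   5]
  [  1,  -1]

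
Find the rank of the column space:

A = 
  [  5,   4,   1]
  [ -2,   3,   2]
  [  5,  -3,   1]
Row reduce:
R2 → R2 + (2/5)·R1
R3 → R3 - (1)·R1
R3 → R3 + (35/23)·R2
REF = 
  [    5,     4,     1]
  [    0,  23/5,  12/5]
  [    0,     0, 84/23]
Pivot columns: 1, 2, 3 → 3 pivots.
dim(Col(A)) = number of pivot columns = 3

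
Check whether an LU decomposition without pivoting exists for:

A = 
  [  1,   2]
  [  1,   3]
Yes.
A[1,1] = 1 ≠ 0, so Gaussian elimination proceeds without a row swap: multiplier ℓ₂₁ = (1)/(1) = 1, and U[2,2] = 3 - (1)(2) = 1.
L = 
  [  1,   0]
  [  1,   1]
U = 
  [  1,   2]
  [  0,   1]
Check row 2 of LU: [(1)(1), (1)(2) + 1] = [1, 3] = row 2 of A ✓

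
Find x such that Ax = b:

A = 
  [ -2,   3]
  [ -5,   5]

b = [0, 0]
Row reduce the augmented matrix [A|b]:
R2 → R2 - (5/2)·R1
REF = 
  [  -2,    3,    0]
  [   0, -5/2,    0]

Back-substitution:
x₂ = 0 / (-5/2) = 0
x₁ = (0 - (3)(0)) / (-2) = 0

x = [0, 0]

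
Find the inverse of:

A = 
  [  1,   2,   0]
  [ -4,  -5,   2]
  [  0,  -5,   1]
det(A) = (1)·((-5)(1) - (2)(-5)) - (2)·((-4)(1) - (2)(0)) + (0)·((-4)(-5) - (-5)(0))
  = (1)(5) - (2)(-4) + (0)(20)
  = 13
det(A) = 13 ≠ 0, so A is invertible.

Cofactors Cᵢⱼ = (-1)ⁱ⁺ʲ·Mᵢⱼ:
C = 
  [  5,   4,  20]
  [ -2,   1,   5]
  [  4,  -2,   3]

adj(A) = Cᵀ:
adj(A) = 
  [  5,  -2,   4]
  [  4,   1,  -2]
  [ 20,   5,   3]

A⁻¹ = (1/13) · adj(A):
A⁻¹ = 
  [ 5/13, -2/13,  4/13]
  [ 4/13,  1/13, -2/13]
  [20/13,  5/13,  3/13]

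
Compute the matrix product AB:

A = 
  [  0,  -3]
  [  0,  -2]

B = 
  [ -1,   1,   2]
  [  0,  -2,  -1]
AB = 
  [  0,   6,   3]
  [  0,   4,   2]

A is 2×2 and B is 2×3, so AB is 2×3. Each entry is (row of A)·(column of B):
AB[1,1] = (0)(-1) + (-3)(0) = 0
AB[1,2] = (0)(1) + (-3)(-2) = 6
AB[1,3] = (0)(2) + (-3)(-1) = 3
AB[2,1] = (0)(-1) + (-2)(0) = 0
AB[2,2] = (0)(1) + (-2)(-2) = 4
AB[2,3] = (0)(2) + (-2)(-1) = 2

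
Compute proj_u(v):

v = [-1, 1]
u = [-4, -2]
proj_u(v) = [-2/5, -1/5]

v·u = (-1)(-4) + (1)(-2) = 2
u·u = (-4)² + (-2)² = 20
proj_u(v) = (v·u / u·u) × u = (2/20) × u = (1/10) × u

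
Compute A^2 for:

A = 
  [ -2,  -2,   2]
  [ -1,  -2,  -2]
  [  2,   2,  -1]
A² = A·A:
A²[1,1] = (-2)(-2) + (-2)(-1) + (2)(2) = 10
A²[1,2] = (-2)(-2) + (-2)(-2) + (2)(2) = 12
A²[1,3] = (-2)(2) + (-2)(-2) + (2)(-1) = -2
A²[2,1] = (-1)(-2) + (-2)(-1) + (-2)(2) = 0
A²[2,2] = (-1)(-2) + (-2)(-2) + (-2)(2) = 2
A²[2,3] = (-1)(2) + (-2)(-2) + (-2)(-1) = 4
A²[3,1] = (2)(-2) + (2)(-1) + (-1)(2) = -8
A²[3,2] = (2)(-2) + (2)(-2) + (-1)(2) = -10
A²[3,3] = (2)(2) + (2)(-2) + (-1)(-1) = 1
A² = 
  [ 10,  12,  -2]
  [  0,   2,   4]
  [ -8, -10,   1]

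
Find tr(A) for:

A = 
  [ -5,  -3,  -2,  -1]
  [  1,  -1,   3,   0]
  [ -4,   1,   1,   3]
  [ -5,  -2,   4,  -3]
-8

tr(A) = -5 + -1 + 1 + -3 = -8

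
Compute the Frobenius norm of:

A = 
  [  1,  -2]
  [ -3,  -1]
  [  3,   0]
||A||_F = 4.899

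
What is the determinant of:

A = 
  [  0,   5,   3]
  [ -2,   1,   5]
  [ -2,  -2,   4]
Cofactor expansion along row 1:
det(A) = (0)·((1)(4) - (5)(-2)) - (5)·((-2)(4) - (5)(-2)) + (3)·((-2)(-2) - (1)(-2))
  = (0)(14) - (5)(2) + (3)(6)
  = 8

det(A) = 8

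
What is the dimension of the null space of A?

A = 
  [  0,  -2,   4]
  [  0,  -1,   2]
nullity(A) = 2

Row reduce:
R2 → R2 - (1/2)·R1
REF = 
  [  0,  -2,   4]
  [  0,   0,   0]
Pivot columns: 2 → 1 pivot.
rank(A) = 1, so nullity(A) = 3 - 1 = 2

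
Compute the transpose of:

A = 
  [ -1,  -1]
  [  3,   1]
Aᵀ = 
  [ -1,   3]
  [ -1,   1]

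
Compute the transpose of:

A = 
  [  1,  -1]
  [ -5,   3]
Aᵀ = 
  [  1,  -5]
  [ -1,   3]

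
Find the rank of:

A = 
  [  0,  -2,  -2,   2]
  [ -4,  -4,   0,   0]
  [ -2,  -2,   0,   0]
rank(A) = 2

Row reduce:
Swap R1 ↔ R2
R3 → R3 - (1/2)·R1
REF = 
  [ -4,  -4,   0,   0]
  [  0,  -2,  -2,   2]
  [  0,   0,   0,   0]
Pivot columns: 1, 2 → 2 pivots.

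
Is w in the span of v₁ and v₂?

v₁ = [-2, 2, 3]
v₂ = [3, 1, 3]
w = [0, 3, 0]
No

Form the augmented matrix and row-reduce:
[v₁|v₂|w] = 
  [ -2,   3,   0]
  [  2,   1,   3]
  [  3,   3,   0]
R2 → R2 + (1)·R1
R3 → R3 + (3/2)·R1
R3 → R3 - (15/8)·R2
REF = 
  [   -2,     3,     0]
  [    0,     4,     3]
  [    0,     0, -45/8]

Row 3 reads [0 0 | -45/8], i.e. 0 = -45/8, so the system is inconsistent and w ∉ span{v₁, v₂}.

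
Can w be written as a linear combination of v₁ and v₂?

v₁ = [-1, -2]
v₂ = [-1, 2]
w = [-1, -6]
Yes

Form the augmented matrix and row-reduce:
[v₁|v₂|w] = 
  [ -1,  -1,  -1]
  [ -2,   2,  -6]
R2 → R2 - (2)·R1
REF = 
  [ -1,  -1,  -1]
  [  0,   4,  -4]

No row of the form [0 0 | nonzero], so the system is consistent. Back-substitution gives c₁ = 2, c₂ = -1: w = (2)·v₁ + (-1)·v₂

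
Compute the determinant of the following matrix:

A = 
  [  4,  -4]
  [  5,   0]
20

For a 2×2 matrix, det = ad - bc = (4)(0) - (-4)(5) = 20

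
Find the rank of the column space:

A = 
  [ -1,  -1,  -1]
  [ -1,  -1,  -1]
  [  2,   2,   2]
dim(Col(A)) = 1

Row reduce:
R2 → R2 - (1)·R1
R3 → R3 + (2)·R1
REF = 
  [ -1,  -1,  -1]
  [  0,   0,   0]
  [  0,   0,   0]
Pivot columns: 1 → 1 pivot.
dim(Col(A)) = number of pivot columns = 1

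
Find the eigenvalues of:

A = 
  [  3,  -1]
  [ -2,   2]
tr(A) = 5, det(A) = 4
Characteristic polynomial: λ² - tr(A)λ + det(A) = λ² - 5λ + 4
λ² - 5λ + 4 = (λ - 1)(λ - 4)

λ = 4, 1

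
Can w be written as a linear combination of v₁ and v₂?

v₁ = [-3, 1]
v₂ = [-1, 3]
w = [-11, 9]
Yes

Form the augmented matrix and row-reduce:
[v₁|v₂|w] = 
  [ -3,  -1, -11]
  [  1,   3,   9]
R2 → R2 + (1/3)·R1
REF = 
  [  -3,   -1,  -11]
  [   0,  8/3, 16/3]

No row of the form [0 0 | nonzero], so the system is consistent. Back-substitution gives c₁ = 3, c₂ = 2: w = (3)·v₁ + (2)·v₂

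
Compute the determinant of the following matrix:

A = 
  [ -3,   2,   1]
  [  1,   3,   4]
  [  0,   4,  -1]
Cofactor expansion along row 1:
det(A) = (-3)·((3)(-1) - (4)(4)) - (2)·((1)(-1) - (4)(0)) + (1)·((1)(4) - (3)(0))
  = (-3)(-19) - (2)(-1) + (1)(4)
  = 63

det(A) = 63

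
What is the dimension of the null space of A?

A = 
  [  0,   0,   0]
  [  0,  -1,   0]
nullity(A) = 2

Row reduce:
Swap R1 ↔ R2
REF = 
  [  0,  -1,   0]
  [  0,   0,   0]
Pivot columns: 2 → 1 pivot.
rank(A) = 1, so nullity(A) = 3 - 1 = 2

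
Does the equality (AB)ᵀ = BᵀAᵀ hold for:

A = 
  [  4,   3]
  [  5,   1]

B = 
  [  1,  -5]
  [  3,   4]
Yes

(AB)ᵀ = 
  [ 13,   8]
  [ -8, -21]

BᵀAᵀ = 
  [ 13,   8]
  [ -8, -21]

Both sides are equal — this is the standard identity (AB)ᵀ = BᵀAᵀ, which holds for all A, B.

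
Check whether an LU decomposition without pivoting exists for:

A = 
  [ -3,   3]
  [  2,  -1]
Yes.
A[1,1] = -3 ≠ 0, so Gaussian elimination proceeds without a row swap: multiplier ℓ₂₁ = (2)/(-3) = -2/3, and U[2,2] = -1 - (-2/3)(3) = 1.
L = 
  [   1,    0]
  [-2/3,    1]
U = 
  [ -3,   3]
  [  0,   1]
Check row 2 of LU: [(-2/3)(-3), (-2/3)(3) + 1] = [2, -1] = row 2 of A ✓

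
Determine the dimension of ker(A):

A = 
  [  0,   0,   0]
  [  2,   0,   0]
nullity(A) = 2

Row reduce:
Swap R1 ↔ R2
REF = 
  [  2,   0,   0]
  [  0,   0,   0]
Pivot columns: 1 → 1 pivot.
rank(A) = 1, so nullity(A) = 3 - 1 = 2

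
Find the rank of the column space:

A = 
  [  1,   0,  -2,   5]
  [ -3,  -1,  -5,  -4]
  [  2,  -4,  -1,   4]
Row reduce:
R2 → R2 + (3)·R1
R3 → R3 - (2)·R1
R3 → R3 - (4)·R2
REF = 
  [  1,   0,  -2,   5]
  [  0,  -1, -11,  11]
  [  0,   0,  47, -50]
Pivot columns: 1, 2, 3 → 3 pivots.
dim(Col(A)) = number of pivot columns = 3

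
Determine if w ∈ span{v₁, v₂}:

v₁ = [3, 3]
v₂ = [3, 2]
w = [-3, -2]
Yes

Form the augmented matrix and row-reduce:
[v₁|v₂|w] = 
  [  3,   3,  -3]
  [  3,   2,  -2]
R2 → R2 - (1)·R1
REF = 
  [  3,   3,  -3]
  [  0,  -1,   1]

No row of the form [0 0 | nonzero], so the system is consistent. Back-substitution gives c₁ = 0, c₂ = -1: w = (0)·v₁ + (-1)·v₂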